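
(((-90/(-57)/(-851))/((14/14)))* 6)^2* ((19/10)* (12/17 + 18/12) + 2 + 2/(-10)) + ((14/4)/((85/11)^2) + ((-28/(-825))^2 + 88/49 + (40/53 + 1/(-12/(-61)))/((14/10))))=6.03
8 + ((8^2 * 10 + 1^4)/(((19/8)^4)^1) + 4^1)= 4189388/130321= 32.15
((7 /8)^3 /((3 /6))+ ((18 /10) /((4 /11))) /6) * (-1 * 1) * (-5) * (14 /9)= 19397 /1152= 16.84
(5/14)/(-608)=-0.00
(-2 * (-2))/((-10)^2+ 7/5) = 20/507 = 0.04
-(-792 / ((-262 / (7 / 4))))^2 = -480249 / 17161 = -27.98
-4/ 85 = -0.05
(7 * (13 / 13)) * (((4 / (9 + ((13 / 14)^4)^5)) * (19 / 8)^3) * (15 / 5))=94152280025020293218623488 / 772019262602444013483985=121.96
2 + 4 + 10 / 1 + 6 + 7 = 29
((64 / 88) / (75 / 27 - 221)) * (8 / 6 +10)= -204 / 5401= -0.04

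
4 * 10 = 40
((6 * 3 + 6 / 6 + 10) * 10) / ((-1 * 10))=-29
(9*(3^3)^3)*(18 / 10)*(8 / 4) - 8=3188606 / 5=637721.20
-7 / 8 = -0.88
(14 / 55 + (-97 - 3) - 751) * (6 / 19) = -280746 / 1045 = -268.66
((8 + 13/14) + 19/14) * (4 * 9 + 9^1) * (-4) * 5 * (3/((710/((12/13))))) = -233280/6461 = -36.11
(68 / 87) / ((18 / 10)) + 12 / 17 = 1.14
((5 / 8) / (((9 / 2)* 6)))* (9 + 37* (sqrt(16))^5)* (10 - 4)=189485 / 36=5263.47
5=5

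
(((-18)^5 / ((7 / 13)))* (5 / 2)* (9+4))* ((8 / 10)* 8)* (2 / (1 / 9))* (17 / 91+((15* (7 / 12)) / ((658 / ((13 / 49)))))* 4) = -42556910962176 / 16121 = -2639843121.53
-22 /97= -0.23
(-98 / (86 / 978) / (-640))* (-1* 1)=-23961 / 13760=-1.74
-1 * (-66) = 66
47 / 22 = 2.14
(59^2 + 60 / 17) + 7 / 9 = 533252 / 153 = 3485.31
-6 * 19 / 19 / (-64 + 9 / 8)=48 / 503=0.10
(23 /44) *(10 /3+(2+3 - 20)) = -6.10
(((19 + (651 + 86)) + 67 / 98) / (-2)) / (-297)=1.27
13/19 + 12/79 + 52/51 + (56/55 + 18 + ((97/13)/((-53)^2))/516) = 184000720999213/8814868573940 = 20.87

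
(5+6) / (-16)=-0.69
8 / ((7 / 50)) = 400 / 7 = 57.14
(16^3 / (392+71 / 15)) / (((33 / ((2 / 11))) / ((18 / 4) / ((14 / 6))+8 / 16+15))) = 4997120 / 5040497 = 0.99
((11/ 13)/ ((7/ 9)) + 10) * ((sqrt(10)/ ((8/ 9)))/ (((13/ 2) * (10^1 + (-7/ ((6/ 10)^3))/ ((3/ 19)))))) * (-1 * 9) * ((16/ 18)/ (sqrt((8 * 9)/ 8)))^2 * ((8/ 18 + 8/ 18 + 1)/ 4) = 68612 * sqrt(10)/ 18709145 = 0.01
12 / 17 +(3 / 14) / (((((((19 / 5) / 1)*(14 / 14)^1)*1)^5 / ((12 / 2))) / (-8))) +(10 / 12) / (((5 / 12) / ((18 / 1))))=10811775432 / 294655781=36.69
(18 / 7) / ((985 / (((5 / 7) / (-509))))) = -18 / 4913377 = -0.00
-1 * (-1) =1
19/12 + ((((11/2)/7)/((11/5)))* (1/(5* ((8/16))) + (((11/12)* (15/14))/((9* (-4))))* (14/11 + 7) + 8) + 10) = 58475/4032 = 14.50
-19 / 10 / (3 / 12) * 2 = -76 / 5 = -15.20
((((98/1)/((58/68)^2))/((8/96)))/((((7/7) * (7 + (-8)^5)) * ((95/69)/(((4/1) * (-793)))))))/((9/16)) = 528962516992/2617440095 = 202.09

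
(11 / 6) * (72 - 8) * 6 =704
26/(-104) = -1/4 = -0.25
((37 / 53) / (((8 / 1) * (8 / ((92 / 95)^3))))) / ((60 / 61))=27460919 / 2726452500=0.01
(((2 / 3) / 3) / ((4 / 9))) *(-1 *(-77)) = 38.50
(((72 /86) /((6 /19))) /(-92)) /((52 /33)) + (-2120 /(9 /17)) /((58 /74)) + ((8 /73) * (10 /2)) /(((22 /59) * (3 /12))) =-110010288222743 /21556869048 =-5103.26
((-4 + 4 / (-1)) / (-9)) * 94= 752 / 9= 83.56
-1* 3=-3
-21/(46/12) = -126/23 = -5.48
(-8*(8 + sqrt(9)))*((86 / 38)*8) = -30272 / 19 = -1593.26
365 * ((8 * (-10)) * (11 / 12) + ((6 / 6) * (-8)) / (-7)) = -553340 / 21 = -26349.52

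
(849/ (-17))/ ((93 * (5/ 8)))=-2264/ 2635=-0.86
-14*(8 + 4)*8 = -1344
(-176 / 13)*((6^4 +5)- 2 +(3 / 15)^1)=-1143296 / 65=-17589.17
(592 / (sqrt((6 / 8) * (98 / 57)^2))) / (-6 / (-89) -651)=-1001072 * sqrt(3) / 2838717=-0.61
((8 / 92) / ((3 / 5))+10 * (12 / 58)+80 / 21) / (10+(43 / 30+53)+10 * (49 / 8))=1687400 / 35208929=0.05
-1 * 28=-28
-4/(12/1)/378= -1/1134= -0.00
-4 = -4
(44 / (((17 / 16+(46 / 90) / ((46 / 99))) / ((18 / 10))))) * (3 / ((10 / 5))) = 9504 / 173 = 54.94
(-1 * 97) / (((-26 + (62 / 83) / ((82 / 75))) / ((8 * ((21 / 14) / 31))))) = 3961092 / 2670743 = 1.48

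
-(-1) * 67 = 67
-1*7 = -7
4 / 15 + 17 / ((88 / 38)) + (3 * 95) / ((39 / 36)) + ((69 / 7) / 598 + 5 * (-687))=-190047799 / 60060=-3164.30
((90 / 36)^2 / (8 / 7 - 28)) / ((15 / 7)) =-0.11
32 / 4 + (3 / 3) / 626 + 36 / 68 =90787 / 10642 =8.53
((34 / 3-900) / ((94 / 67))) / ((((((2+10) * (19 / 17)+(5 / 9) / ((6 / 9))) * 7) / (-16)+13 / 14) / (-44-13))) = -19385488416 / 2847683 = -6807.46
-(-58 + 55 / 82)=4701 / 82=57.33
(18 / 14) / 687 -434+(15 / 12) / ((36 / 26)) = -49986133 / 115416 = -433.10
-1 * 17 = -17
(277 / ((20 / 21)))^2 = 33837489 / 400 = 84593.72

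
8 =8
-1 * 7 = -7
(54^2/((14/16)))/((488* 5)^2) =729/1302350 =0.00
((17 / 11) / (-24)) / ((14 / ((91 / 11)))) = -221 / 5808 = -0.04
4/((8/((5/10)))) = 1/4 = 0.25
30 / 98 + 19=946 / 49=19.31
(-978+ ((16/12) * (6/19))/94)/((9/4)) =-434.66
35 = 35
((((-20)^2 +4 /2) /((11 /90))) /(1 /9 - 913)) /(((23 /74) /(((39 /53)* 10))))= -90359550 /1059311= -85.30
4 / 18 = 2 / 9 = 0.22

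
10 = 10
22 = 22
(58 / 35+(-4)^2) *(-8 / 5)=-4944 / 175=-28.25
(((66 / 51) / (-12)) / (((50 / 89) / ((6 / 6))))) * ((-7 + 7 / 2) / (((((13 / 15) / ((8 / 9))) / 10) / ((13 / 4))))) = 6853 / 306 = 22.40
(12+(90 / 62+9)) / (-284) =-174 / 2201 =-0.08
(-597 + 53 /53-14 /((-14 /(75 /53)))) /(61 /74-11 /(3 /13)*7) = 6995886 /3916223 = 1.79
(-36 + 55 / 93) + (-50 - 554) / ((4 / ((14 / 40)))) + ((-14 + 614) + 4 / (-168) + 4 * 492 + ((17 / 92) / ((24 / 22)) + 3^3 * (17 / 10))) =3025488667 / 1197840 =2525.79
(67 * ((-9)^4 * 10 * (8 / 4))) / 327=2930580 / 109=26886.06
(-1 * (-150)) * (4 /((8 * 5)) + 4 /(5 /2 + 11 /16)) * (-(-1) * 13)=44915 /17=2642.06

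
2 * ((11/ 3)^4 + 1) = 29444/ 81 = 363.51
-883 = -883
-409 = -409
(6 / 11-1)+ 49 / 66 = 19 / 66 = 0.29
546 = 546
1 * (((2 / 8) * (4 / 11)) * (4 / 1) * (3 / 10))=6 / 55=0.11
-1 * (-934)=934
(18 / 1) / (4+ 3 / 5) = 90 / 23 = 3.91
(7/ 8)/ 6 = 7/ 48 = 0.15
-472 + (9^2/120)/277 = -5229733/11080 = -472.00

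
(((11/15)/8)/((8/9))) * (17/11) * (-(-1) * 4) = 51/80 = 0.64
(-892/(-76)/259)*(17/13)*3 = 0.18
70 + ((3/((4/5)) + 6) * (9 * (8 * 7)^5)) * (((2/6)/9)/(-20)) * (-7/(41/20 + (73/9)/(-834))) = 47021902803722/153143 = 307045720.69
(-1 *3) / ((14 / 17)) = -3.64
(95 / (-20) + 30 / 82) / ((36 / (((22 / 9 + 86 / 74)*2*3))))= -863519 / 327672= -2.64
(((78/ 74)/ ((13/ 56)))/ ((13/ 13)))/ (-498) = -28/ 3071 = -0.01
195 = 195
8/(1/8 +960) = 64/7681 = 0.01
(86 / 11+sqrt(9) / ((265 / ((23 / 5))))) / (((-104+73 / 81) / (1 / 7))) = -0.01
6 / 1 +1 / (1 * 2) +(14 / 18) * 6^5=12109 / 2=6054.50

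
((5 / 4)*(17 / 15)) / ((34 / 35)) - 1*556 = -13309 / 24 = -554.54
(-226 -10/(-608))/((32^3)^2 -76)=-68699/326417491392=-0.00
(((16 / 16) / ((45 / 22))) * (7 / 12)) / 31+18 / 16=37973 / 33480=1.13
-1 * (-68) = 68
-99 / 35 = -2.83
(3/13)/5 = 0.05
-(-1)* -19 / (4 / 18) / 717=-57 / 478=-0.12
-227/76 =-2.99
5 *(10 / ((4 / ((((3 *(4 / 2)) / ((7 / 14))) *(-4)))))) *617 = -370200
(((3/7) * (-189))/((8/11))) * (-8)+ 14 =905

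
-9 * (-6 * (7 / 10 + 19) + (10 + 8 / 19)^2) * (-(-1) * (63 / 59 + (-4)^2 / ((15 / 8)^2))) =1292736621 / 2662375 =485.56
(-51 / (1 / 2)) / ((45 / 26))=-884 / 15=-58.93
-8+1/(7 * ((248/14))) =-991/124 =-7.99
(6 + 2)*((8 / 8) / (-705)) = -8 / 705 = -0.01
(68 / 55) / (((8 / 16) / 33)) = 81.60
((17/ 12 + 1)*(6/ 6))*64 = 464/ 3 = 154.67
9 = 9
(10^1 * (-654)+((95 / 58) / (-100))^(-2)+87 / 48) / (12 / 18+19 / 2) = -276.47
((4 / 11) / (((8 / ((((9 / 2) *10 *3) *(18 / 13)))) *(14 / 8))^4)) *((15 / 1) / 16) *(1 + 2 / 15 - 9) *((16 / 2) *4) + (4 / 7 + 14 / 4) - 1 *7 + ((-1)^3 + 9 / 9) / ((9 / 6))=-4114410011366773 / 1508649142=-2727214.63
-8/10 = -4/5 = -0.80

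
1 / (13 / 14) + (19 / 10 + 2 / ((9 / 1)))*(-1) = -1223 / 1170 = -1.05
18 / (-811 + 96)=-18 / 715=-0.03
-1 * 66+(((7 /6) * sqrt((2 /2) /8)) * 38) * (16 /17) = -51.25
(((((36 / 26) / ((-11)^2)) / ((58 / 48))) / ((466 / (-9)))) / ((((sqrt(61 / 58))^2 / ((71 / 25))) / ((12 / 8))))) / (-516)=34506 / 24033827675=0.00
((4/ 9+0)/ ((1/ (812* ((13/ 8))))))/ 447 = 5278/ 4023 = 1.31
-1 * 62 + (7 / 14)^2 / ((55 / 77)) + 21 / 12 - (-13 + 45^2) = -20719 / 10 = -2071.90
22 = 22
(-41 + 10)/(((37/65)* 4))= -2015/148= -13.61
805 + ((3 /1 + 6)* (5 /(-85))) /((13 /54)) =177419 /221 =802.80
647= 647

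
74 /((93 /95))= 7030 /93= 75.59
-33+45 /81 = -292 /9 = -32.44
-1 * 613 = -613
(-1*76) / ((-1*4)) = 19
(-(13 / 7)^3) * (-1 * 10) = 64.05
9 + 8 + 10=27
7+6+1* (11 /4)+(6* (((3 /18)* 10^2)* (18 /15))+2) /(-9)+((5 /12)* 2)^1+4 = 253 /36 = 7.03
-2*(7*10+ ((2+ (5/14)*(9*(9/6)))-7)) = -1955/14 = -139.64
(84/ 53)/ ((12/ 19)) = 133/ 53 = 2.51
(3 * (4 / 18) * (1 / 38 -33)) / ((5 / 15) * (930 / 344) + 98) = -215516 / 969627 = -0.22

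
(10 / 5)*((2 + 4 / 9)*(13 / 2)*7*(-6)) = -4004 / 3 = -1334.67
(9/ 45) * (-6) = -6/ 5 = -1.20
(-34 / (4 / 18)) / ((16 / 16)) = -153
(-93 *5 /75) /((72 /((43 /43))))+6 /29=1261 /10440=0.12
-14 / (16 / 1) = -0.88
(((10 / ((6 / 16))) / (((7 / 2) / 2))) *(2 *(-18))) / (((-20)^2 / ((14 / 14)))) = -48 / 35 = -1.37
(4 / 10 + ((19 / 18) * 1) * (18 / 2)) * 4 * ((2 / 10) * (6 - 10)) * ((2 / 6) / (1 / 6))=-1584 / 25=-63.36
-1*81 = -81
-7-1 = -8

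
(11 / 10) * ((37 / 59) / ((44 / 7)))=0.11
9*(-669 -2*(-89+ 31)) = -4977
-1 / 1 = -1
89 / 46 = 1.93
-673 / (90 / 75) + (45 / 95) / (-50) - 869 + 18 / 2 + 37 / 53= -107256428 / 75525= -1420.14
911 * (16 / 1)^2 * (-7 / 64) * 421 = -10738868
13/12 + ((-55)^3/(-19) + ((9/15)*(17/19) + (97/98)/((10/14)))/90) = 262073683/29925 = 8757.68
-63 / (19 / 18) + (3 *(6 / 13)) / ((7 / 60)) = -82674 / 1729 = -47.82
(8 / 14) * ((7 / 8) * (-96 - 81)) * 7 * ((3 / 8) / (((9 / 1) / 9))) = -3717 / 16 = -232.31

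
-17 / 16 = -1.06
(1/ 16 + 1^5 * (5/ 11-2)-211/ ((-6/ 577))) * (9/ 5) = 32138859/ 880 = 36521.43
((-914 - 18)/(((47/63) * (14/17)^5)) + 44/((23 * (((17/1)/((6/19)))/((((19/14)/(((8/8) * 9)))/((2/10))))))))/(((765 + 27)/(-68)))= 3492508898357/12333725712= 283.17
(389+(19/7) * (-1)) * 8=21632/7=3090.29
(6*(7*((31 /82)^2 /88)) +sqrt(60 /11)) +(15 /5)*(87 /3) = 2*sqrt(165) /11 +25759653 /295856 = 89.40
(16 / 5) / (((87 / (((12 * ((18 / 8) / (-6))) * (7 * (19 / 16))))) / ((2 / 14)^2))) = -57 / 2030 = -0.03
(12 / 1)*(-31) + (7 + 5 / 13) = -4740 / 13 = -364.62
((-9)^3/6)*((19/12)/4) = -1539/32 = -48.09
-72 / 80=-9 / 10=-0.90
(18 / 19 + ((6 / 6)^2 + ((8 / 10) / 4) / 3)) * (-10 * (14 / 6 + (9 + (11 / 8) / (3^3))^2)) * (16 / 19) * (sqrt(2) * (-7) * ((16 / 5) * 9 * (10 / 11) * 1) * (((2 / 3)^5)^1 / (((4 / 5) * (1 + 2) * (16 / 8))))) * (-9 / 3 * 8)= -40433438725120 * sqrt(2) / 234483579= -243861.50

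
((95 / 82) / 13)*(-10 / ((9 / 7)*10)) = -0.07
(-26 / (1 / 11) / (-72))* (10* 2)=715 / 9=79.44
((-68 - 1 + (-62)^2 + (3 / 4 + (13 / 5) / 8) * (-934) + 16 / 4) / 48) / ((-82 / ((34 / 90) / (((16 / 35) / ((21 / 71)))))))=-46230667 / 268277760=-0.17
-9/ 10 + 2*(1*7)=131/ 10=13.10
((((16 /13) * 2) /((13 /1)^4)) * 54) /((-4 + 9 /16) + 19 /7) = -7168 /1113879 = -0.01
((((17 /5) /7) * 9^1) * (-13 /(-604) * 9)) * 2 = 17901 /10570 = 1.69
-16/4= -4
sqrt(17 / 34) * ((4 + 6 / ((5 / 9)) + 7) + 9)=77 * sqrt(2) / 5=21.78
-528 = -528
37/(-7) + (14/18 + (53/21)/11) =-2965/693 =-4.28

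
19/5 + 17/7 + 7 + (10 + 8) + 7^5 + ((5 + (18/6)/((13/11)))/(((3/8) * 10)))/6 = 16838.56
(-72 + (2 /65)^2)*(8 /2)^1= -1216784 /4225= -288.00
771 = 771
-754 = -754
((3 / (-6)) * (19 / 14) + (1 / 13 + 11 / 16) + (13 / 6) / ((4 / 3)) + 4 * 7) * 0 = 0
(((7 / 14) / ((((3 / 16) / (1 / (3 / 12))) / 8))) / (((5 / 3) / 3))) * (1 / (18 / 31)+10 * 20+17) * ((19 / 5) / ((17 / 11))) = 105322624 / 1275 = 82605.98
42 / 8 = 21 / 4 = 5.25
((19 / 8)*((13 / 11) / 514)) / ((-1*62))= -247 / 2804384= -0.00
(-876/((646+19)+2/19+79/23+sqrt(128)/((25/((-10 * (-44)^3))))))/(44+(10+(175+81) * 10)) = 87374446425/57956639069653507636 - 8906458054560 * sqrt(2)/14489159767413376909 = -0.00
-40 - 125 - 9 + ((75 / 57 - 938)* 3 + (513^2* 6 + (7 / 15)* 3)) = 149722978 / 95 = 1576031.35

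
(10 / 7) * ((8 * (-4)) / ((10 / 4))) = -128 / 7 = -18.29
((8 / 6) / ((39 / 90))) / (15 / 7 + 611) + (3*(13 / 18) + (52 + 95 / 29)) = 57.45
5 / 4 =1.25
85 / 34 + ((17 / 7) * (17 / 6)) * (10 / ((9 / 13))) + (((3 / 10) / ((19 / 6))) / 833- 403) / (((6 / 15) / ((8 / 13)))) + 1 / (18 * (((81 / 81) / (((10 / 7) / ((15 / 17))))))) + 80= -4866626459 / 11110554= -438.02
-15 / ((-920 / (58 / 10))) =87 / 920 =0.09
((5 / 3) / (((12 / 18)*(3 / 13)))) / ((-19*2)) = -65 / 228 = -0.29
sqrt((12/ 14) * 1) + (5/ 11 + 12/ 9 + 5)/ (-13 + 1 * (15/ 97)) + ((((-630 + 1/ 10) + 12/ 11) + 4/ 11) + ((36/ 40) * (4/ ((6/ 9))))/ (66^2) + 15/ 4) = -20199068/ 32307 + sqrt(42)/ 7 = -624.30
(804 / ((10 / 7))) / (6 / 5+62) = 1407 / 158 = 8.91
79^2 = 6241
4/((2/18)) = 36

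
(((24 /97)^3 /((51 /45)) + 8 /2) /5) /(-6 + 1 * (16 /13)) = -404749306 /2404893355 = -0.17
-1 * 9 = -9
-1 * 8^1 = -8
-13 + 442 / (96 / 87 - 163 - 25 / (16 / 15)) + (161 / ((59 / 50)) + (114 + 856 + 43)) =1134.06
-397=-397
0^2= 0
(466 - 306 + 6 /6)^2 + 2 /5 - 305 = 128082 /5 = 25616.40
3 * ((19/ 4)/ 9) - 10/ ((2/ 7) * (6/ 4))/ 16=1/ 8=0.12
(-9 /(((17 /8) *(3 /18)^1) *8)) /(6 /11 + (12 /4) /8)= -176 /51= -3.45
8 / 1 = 8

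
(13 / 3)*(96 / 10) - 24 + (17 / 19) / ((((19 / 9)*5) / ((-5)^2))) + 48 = 67.72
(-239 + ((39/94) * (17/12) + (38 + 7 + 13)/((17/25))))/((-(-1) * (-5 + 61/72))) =677583/18377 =36.87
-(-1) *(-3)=-3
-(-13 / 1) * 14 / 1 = 182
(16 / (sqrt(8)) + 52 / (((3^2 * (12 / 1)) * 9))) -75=-18212 / 243 + 4 * sqrt(2)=-69.29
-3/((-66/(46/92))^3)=0.00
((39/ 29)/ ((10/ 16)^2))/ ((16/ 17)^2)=11271/ 2900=3.89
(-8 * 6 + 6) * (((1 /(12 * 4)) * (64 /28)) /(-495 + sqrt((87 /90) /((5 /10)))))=sqrt(435) /1837673 + 7425 /1837673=0.00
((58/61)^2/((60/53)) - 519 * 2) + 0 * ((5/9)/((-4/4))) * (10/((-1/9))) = -57891397/55815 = -1037.20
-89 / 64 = -1.39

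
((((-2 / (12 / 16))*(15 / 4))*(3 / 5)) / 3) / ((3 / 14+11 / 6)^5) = -8168202 / 147008443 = -0.06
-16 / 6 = -8 / 3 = -2.67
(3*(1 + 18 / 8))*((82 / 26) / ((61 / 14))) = 861 / 122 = 7.06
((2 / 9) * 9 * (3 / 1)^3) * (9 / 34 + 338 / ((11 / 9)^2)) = 25162407 / 2057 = 12232.58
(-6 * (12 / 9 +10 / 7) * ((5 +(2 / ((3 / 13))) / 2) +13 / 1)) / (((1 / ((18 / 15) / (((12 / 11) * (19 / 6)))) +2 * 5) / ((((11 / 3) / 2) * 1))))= -470206 / 8925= -52.68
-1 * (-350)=350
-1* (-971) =971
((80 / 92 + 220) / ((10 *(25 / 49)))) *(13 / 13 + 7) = 199136 / 575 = 346.32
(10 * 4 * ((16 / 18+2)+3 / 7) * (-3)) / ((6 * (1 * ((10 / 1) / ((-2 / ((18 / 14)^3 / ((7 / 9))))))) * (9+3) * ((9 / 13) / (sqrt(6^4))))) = 3727724 / 177147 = 21.04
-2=-2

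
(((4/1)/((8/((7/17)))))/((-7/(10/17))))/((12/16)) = -20/867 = -0.02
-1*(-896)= 896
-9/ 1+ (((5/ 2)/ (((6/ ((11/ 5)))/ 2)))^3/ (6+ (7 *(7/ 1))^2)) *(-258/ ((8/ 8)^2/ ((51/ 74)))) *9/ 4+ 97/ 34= -347434307/ 48448096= -7.17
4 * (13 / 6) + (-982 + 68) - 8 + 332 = -1744 / 3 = -581.33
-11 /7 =-1.57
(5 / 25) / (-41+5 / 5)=-1 / 200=-0.00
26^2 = 676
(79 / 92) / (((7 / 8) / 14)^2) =5056 / 23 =219.83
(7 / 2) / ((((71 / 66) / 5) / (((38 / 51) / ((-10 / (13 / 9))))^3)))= -1160330171 / 57215692575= -0.02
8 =8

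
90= 90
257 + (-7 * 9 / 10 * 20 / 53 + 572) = 43811 / 53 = 826.62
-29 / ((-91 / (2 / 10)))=0.06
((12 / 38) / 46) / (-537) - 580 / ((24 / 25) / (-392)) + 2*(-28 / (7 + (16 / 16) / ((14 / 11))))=6057757142677 / 25578921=236826.14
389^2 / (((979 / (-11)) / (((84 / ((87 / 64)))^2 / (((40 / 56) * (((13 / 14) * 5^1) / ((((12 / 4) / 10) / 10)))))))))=-35715978461184 / 608148125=-58729.08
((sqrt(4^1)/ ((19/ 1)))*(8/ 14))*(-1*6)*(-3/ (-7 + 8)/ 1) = 1.08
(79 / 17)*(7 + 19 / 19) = 632 / 17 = 37.18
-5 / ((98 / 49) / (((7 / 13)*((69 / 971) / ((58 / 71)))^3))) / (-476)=587884923495 / 315808584501315776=0.00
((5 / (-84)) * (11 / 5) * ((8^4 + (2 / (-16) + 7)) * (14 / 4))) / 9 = -40117 / 192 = -208.94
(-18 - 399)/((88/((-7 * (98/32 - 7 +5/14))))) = -167217/1408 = -118.76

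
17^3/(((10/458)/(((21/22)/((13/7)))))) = 165386319/1430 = 115654.77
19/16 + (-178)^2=506963/16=31685.19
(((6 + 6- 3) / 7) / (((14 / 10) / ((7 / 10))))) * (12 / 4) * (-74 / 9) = -111 / 7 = -15.86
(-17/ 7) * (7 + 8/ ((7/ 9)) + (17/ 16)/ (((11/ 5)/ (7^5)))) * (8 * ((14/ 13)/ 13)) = -170364837/ 13013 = -13091.90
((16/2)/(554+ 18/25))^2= 2500/12020089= 0.00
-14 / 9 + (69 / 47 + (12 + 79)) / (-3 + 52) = 6872 / 20727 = 0.33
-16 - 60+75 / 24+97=193 / 8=24.12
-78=-78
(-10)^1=-10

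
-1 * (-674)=674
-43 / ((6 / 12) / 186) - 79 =-16075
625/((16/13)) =8125/16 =507.81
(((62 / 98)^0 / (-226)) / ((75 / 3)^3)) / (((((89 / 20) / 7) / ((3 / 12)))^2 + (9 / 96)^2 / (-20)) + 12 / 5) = -100352 / 3141714351875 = -0.00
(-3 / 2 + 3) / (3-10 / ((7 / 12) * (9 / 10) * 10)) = 63 / 46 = 1.37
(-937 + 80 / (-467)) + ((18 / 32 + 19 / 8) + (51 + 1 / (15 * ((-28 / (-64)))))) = -692830363 / 784560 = -883.08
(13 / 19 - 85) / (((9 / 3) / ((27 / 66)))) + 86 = 15571 / 209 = 74.50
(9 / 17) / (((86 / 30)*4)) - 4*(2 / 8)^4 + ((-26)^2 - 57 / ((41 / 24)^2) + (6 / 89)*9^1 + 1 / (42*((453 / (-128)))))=43752572211995429 / 66584411828928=657.10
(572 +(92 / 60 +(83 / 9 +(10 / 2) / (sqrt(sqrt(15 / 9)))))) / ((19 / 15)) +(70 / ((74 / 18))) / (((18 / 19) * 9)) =15 * 3^(1 / 4) * 5^(3 / 4) / 19 +2923499 / 6327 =465.54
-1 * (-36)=36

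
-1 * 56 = -56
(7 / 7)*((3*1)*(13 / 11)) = 39 / 11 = 3.55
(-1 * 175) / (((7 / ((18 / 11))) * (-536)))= 225 / 2948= 0.08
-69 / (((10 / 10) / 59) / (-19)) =77349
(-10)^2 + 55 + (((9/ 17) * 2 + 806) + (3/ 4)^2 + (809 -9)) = 479433/ 272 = 1762.62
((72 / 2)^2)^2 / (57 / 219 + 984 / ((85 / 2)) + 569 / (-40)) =83376138240 / 456103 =182801.12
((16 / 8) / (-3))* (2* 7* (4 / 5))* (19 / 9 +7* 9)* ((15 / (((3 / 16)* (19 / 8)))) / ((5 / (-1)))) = 8400896 / 2565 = 3275.20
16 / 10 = 8 / 5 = 1.60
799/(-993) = -799/993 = -0.80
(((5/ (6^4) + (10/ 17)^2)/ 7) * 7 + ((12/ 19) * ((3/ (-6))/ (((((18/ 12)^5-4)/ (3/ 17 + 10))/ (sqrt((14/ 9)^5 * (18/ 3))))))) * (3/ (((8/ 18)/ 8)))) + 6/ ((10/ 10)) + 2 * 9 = 9120101/ 374544-8680448 * sqrt(21)/ 111435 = -332.62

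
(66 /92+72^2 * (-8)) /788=-1907679 /36248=-52.63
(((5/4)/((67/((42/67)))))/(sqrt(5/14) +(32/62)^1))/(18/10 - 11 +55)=-607600/418388267 +168175 * sqrt(70)/836776534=0.00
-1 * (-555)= 555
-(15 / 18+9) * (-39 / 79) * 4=1534 / 79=19.42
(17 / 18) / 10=17 / 180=0.09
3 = 3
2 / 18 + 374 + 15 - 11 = 3403 / 9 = 378.11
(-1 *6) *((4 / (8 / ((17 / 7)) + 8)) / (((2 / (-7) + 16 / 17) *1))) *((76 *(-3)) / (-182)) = -5491 / 1352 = -4.06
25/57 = 0.44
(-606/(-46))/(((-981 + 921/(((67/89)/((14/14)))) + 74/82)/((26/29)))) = 0.05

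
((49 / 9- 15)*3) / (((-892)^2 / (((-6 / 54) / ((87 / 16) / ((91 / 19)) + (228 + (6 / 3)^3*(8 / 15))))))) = 39130 / 2281441749939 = 0.00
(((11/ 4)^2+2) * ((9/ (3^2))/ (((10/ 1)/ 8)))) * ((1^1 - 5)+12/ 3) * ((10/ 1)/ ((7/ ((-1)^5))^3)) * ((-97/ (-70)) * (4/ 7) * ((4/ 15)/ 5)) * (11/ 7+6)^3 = 0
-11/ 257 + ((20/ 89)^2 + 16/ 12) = 8189795/ 6107091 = 1.34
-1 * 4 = -4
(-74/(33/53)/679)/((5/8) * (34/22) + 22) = -31376/4116777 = -0.01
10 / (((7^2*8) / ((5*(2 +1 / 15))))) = 155 / 588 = 0.26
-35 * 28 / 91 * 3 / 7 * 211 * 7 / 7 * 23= -291180 / 13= -22398.46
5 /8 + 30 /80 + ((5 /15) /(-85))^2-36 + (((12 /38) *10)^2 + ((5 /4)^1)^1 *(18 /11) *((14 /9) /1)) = -5640914779 /258214275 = -21.85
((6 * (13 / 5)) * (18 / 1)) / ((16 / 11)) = 3861 / 20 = 193.05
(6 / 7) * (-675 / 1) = -4050 / 7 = -578.57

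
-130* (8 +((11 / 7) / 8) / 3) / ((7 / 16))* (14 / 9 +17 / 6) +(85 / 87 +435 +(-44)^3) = -3655087048 / 38367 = -95266.43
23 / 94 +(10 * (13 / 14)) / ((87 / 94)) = 588347 / 57246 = 10.28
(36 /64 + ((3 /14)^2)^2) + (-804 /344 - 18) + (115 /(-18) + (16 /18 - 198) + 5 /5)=-183584721 /825944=-222.27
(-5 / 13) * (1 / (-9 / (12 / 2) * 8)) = 5 / 156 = 0.03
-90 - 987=-1077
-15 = -15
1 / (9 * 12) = 1 / 108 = 0.01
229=229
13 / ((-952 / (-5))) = 0.07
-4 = -4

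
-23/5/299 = -0.02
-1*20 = -20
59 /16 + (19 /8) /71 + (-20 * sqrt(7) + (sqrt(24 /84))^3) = -20 * sqrt(7) + 2 * sqrt(14) /49 + 4227 /1136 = -49.04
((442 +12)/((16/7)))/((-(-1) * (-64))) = -1589/512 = -3.10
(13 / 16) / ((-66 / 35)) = -455 / 1056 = -0.43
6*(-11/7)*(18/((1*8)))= -297/14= -21.21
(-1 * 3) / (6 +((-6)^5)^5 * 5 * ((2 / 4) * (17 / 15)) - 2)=3 / 80552482751467487228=0.00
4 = 4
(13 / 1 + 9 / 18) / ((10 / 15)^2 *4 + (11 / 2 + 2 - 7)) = 243 / 41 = 5.93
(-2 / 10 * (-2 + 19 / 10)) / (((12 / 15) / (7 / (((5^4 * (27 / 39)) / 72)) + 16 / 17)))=2797 / 53125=0.05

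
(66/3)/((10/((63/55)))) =63/25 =2.52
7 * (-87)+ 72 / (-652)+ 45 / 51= -1685400 / 2771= -608.23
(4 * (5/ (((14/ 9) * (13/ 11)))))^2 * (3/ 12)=245025/ 8281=29.59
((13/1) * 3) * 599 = 23361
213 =213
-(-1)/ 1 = 1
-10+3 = -7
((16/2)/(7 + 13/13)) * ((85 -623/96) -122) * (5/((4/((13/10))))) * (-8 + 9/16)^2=-768588275/196608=-3909.24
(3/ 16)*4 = 3/ 4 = 0.75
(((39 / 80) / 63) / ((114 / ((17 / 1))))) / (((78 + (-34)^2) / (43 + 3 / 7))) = 221 / 5441940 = 0.00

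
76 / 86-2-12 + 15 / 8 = -3867 / 344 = -11.24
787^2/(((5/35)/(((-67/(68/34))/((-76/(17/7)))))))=705461291/152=4641192.70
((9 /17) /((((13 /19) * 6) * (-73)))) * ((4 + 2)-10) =114 /16133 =0.01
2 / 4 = 0.50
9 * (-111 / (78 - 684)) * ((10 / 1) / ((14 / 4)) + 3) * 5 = 68265 / 1414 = 48.28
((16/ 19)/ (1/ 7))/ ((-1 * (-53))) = 112/ 1007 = 0.11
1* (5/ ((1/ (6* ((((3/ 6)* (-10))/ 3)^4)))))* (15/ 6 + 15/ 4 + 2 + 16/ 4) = 153125/ 54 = 2835.65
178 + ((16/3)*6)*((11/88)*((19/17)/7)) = 21258/119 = 178.64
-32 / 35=-0.91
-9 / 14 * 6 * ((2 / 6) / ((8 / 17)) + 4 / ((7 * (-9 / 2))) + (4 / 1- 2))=-3903 / 392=-9.96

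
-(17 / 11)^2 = -289 / 121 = -2.39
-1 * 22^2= -484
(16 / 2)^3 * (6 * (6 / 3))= 6144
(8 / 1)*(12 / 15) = 32 / 5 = 6.40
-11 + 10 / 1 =-1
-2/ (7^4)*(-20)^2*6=-4800/ 2401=-2.00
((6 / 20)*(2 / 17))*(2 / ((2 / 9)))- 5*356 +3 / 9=-453734 / 255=-1779.35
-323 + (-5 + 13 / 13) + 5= -322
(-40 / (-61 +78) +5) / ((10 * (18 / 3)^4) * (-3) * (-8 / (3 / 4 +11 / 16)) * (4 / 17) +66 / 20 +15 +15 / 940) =108100 / 2079877583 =0.00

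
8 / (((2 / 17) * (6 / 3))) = 34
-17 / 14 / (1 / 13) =-221 / 14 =-15.79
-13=-13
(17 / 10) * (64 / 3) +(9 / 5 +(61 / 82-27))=14527 / 1230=11.81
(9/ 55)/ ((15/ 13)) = 0.14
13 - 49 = -36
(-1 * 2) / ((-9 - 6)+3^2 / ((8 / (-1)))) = 16 / 129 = 0.12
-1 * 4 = -4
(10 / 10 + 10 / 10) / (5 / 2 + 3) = 4 / 11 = 0.36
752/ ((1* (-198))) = -376/ 99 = -3.80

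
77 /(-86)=-0.90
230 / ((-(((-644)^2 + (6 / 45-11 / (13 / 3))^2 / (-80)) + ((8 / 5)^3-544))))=-699660000 / 1259984304071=-0.00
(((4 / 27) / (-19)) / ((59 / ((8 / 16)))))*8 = -16 / 30267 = -0.00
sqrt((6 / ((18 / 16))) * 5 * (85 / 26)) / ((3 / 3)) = 10 * sqrt(1326) / 39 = 9.34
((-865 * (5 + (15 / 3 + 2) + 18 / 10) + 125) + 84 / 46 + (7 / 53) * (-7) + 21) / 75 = -958142 / 6095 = -157.20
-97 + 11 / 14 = -1347 / 14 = -96.21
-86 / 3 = -28.67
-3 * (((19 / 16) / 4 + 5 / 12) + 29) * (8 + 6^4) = -929915 / 8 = -116239.38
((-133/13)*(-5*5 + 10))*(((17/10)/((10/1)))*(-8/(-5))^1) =13566/325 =41.74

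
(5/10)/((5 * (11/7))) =7/110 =0.06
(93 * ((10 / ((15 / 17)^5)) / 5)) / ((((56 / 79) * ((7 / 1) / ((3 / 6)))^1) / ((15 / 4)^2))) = 3477229793 / 7056000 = 492.80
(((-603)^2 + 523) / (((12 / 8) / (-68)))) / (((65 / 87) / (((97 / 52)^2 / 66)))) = -422269042021 / 362505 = -1164864.05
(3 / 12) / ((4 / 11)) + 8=139 / 16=8.69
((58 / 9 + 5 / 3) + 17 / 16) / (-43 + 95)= 1321 / 7488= 0.18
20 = 20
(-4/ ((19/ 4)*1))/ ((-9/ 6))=32/ 57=0.56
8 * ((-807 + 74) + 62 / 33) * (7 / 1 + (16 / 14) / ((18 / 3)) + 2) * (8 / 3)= -298016704 / 2079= -143346.18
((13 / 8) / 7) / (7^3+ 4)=13 / 19432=0.00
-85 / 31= -2.74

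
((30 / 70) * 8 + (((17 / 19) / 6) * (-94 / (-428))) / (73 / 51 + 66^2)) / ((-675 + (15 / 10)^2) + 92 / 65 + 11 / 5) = -80548157027 / 15720087225815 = -0.01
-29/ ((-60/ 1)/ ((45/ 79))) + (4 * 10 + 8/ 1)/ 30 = 2963/ 1580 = 1.88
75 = 75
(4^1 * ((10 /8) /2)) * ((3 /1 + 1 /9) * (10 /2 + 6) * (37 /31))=28490 /279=102.11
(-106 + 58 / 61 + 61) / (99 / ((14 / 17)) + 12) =-37618 / 112911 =-0.33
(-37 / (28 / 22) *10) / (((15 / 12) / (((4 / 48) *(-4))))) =1628 / 21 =77.52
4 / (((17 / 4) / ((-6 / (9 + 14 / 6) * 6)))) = -864 / 289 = -2.99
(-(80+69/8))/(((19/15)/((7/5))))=-14889/152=-97.95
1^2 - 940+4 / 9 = -8447 / 9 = -938.56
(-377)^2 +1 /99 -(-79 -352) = 14113441 /99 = 142560.01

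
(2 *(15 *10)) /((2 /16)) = 2400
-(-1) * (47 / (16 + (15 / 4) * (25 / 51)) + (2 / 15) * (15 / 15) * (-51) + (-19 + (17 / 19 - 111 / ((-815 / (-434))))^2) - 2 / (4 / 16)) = 976635970476648 / 290859477925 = 3357.76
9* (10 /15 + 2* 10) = 186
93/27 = 3.44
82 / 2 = 41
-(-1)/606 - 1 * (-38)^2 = -875063/606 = -1444.00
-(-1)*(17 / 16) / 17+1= 17 / 16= 1.06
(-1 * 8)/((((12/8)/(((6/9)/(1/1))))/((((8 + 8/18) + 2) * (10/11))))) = -30080/891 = -33.76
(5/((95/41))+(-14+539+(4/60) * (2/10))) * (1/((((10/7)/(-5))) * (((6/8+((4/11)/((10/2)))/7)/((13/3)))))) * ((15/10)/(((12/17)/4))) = -89376.76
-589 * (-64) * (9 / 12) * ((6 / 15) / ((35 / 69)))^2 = 538411968 / 30625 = 17580.80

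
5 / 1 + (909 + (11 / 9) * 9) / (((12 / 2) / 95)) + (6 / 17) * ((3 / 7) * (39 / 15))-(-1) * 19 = 26045042 / 1785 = 14591.06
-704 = -704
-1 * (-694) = 694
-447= -447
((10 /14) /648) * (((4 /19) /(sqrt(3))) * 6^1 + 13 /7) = 5 * sqrt(3) /10773 + 65 /31752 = 0.00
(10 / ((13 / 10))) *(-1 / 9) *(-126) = 107.69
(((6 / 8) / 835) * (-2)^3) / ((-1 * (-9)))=-2 / 2505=-0.00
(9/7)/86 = 9/602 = 0.01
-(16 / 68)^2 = -16 / 289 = -0.06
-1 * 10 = -10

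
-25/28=-0.89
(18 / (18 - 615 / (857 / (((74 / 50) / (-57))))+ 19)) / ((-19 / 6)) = -38565 / 251156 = -0.15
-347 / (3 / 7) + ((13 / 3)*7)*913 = 80654 / 3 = 26884.67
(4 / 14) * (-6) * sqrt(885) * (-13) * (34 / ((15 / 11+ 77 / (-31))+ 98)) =150722 * sqrt(885) / 19271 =232.67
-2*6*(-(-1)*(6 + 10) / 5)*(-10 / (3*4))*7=224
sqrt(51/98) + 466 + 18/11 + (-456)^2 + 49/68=sqrt(102)/14 + 155886459/748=208405.08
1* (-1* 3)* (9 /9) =-3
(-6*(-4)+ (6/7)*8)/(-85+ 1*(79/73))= -2628/7147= -0.37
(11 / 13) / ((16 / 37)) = 407 / 208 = 1.96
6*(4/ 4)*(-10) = -60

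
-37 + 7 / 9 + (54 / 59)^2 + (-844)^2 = 22315665982 / 31329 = 712300.62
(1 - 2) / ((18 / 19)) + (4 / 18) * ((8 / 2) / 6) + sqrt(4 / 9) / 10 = -227 / 270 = -0.84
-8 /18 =-4 /9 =-0.44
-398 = -398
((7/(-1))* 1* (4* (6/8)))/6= -7/2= -3.50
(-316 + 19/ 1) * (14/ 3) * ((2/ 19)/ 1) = -145.89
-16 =-16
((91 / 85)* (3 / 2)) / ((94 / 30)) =819 / 1598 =0.51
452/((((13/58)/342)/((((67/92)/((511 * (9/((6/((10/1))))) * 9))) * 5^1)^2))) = 279498607/145454058477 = 0.00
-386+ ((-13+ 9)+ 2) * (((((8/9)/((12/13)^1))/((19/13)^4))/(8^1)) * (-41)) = -383.84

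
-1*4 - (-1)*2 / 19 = -74 / 19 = -3.89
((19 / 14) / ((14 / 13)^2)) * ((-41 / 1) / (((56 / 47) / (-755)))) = 4671635735 / 153664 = 30401.63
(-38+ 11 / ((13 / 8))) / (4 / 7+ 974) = -1421 / 44343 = -0.03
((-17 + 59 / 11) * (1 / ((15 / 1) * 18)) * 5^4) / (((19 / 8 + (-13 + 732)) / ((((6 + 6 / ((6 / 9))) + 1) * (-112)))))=66.91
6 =6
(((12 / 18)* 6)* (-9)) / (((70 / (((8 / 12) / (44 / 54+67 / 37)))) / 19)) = -227772 / 91805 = -2.48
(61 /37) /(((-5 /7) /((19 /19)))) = -427 /185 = -2.31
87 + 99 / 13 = 1230 / 13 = 94.62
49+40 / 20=51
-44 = -44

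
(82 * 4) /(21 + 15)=82 /9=9.11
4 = 4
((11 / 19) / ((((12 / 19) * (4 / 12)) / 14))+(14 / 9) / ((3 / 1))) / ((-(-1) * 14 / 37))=11137 / 108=103.12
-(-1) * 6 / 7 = 6 / 7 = 0.86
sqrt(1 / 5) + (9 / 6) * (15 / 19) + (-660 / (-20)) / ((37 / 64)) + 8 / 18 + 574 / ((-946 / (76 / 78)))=58.57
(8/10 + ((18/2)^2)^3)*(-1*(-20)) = 10628836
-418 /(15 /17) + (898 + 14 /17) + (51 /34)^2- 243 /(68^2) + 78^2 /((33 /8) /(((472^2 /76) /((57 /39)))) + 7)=3646328258853431 /2813144565360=1296.18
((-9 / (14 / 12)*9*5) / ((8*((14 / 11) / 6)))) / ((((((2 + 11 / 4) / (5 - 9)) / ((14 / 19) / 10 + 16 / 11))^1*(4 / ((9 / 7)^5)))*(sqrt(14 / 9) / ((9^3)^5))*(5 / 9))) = 382161028781296194755362551*sqrt(14) / 20810931610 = 68709833037439198.13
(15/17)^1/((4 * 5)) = 3/68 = 0.04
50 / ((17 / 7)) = 350 / 17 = 20.59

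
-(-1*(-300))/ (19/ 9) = -2700/ 19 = -142.11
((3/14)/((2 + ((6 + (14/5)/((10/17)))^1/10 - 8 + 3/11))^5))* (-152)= 35859011718750000000/2396737851390023714657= 0.01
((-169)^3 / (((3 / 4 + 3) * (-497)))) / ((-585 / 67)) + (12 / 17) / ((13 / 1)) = -21986916104 / 74139975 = -296.56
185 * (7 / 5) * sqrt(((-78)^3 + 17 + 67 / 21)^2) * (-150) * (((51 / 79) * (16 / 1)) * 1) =-15043417612800 / 79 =-190423007756.96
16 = 16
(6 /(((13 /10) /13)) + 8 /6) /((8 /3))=23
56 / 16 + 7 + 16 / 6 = 79 / 6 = 13.17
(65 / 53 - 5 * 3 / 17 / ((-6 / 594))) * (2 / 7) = 159620 / 6307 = 25.31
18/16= 9/8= 1.12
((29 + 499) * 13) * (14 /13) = 7392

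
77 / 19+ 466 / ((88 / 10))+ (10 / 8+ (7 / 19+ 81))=116727 / 836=139.63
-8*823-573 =-7157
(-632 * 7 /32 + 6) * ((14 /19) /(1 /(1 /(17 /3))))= -11109 /646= -17.20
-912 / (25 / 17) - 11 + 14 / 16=-126057 / 200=-630.28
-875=-875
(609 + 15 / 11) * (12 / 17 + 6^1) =765396 / 187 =4093.03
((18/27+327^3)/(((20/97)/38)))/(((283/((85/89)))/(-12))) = -6573077808362/25187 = -260971048.89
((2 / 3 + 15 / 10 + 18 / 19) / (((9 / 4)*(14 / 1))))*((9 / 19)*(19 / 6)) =355 / 2394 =0.15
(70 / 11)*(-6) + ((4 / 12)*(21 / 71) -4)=-42.08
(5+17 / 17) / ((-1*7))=-6 / 7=-0.86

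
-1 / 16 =-0.06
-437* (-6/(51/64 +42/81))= 4530816/2273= 1993.32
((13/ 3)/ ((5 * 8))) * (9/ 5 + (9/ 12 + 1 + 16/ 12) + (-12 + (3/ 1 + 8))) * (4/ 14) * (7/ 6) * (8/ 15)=3029/ 40500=0.07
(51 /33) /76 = 17 /836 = 0.02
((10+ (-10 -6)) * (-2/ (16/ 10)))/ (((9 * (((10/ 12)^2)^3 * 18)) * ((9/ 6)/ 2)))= 576/ 3125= 0.18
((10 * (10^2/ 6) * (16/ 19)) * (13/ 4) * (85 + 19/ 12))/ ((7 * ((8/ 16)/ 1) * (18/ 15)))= 33767500/ 3591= 9403.37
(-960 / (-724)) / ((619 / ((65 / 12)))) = 1300 / 112039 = 0.01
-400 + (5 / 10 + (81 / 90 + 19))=-1898 / 5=-379.60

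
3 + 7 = 10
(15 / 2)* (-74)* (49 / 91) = -3885 / 13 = -298.85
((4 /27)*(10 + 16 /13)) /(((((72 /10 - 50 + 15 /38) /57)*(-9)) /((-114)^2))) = 3044298560 /942669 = 3229.45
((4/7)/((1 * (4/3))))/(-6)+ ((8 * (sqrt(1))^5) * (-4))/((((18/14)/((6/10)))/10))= -6275/42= -149.40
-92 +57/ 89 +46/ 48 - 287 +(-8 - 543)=-1983065/ 2136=-928.40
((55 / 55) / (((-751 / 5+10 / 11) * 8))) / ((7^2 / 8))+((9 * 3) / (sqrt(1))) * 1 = 10863098 / 402339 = 27.00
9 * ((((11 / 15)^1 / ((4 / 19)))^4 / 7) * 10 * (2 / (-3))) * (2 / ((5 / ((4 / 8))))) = -1908029761 / 7560000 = -252.38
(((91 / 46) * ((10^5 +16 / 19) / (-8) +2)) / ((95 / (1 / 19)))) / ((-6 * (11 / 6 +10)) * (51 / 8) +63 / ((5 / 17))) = 86436896 / 1504528509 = 0.06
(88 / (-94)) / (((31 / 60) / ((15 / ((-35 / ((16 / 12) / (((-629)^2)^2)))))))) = 10560 / 1596467837185319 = 0.00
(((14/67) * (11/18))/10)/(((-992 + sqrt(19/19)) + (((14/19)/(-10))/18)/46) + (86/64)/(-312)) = -55991936/4345378907803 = -0.00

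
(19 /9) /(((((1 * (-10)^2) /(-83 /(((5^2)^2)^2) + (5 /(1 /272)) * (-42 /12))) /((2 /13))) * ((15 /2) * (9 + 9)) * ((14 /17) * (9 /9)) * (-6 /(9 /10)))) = 600578151809 /28792968750000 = 0.02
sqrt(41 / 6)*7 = 7*sqrt(246) / 6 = 18.30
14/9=1.56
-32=-32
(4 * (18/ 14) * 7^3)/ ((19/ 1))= 1764/ 19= 92.84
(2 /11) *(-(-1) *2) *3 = 12 /11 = 1.09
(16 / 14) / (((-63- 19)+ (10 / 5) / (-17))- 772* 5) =-17 / 58639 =-0.00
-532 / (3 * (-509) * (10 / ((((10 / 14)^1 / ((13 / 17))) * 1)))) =646 / 19851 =0.03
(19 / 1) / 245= 19 / 245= 0.08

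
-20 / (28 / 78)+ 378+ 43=2557 / 7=365.29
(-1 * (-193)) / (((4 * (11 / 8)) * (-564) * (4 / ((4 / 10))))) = -193 / 31020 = -0.01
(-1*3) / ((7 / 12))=-36 / 7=-5.14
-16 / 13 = -1.23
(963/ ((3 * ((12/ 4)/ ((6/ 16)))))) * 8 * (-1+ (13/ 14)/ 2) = -4815/ 28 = -171.96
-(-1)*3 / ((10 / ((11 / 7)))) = 33 / 70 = 0.47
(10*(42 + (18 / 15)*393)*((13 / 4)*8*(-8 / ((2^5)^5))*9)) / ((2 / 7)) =-262899 / 262144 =-1.00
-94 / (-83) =94 / 83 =1.13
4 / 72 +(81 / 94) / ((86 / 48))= 19517 / 36378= 0.54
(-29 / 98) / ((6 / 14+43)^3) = -0.00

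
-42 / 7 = -6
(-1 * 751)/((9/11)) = -8261/9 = -917.89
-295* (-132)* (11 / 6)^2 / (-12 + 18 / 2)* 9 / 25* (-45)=706761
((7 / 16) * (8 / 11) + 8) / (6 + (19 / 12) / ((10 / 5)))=2196 / 1793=1.22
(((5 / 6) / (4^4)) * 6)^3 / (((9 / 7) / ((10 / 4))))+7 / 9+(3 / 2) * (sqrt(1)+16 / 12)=430616669 / 100663296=4.28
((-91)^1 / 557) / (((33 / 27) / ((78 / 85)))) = -63882 / 520795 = -0.12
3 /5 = 0.60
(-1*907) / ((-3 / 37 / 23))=771857 / 3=257285.67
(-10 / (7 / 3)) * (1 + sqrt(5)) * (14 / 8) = -15 * sqrt(5) / 2- 15 / 2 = -24.27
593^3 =208527857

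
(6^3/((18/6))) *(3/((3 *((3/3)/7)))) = 504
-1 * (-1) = 1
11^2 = 121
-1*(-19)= 19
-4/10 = -2/5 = -0.40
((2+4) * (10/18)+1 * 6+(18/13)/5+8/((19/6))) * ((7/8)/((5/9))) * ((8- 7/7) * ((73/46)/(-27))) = -7.86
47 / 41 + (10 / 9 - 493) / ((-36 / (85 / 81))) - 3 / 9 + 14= 31366951 / 1076004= 29.15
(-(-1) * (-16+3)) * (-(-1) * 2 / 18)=-1.44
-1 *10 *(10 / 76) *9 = -225 / 19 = -11.84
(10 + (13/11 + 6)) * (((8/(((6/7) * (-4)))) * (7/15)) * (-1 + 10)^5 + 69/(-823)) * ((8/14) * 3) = -85725796608/45265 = -1893864.94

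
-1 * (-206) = 206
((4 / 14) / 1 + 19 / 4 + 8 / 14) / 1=157 / 28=5.61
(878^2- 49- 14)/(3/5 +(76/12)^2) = 34686945/1832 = 18933.92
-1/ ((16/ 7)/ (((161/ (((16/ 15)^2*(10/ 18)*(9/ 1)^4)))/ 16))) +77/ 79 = 408302867/ 419364864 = 0.97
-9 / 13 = -0.69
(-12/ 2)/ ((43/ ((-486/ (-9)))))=-324/ 43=-7.53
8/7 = 1.14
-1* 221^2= -48841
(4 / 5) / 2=0.40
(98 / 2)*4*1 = 196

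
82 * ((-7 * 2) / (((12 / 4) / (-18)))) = 6888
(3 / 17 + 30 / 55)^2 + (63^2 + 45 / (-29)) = 3967.97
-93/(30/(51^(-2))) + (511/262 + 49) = 86799842/1703655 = 50.95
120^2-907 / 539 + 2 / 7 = 7760847 / 539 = 14398.60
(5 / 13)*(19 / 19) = 5 / 13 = 0.38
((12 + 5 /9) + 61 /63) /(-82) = -142 /861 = -0.16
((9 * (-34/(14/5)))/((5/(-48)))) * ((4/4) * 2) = 14688/7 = 2098.29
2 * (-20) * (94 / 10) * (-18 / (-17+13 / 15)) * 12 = -609120 / 121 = -5034.05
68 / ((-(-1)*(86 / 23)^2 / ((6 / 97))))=53958 / 179353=0.30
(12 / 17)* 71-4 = 784 / 17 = 46.12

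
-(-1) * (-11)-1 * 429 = -440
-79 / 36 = -2.19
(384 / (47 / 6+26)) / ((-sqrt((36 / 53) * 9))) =-128 * sqrt(53) / 203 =-4.59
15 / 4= 3.75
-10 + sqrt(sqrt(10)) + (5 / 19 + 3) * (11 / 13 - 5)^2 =48.08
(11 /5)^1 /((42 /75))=55 /14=3.93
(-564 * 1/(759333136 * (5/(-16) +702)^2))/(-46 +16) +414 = 12382551994106396134/29909545879484045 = 414.00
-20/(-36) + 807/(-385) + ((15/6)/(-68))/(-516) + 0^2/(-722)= -124860721/81053280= -1.54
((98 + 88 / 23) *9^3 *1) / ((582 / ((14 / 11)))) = 162.33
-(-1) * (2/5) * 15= 6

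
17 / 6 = 2.83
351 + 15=366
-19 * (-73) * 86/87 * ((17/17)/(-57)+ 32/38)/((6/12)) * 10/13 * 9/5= 3130.67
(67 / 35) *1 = 67 / 35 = 1.91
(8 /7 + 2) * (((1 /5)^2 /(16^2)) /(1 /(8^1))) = 11 /2800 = 0.00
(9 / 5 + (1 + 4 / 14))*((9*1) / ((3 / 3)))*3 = 2916 / 35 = 83.31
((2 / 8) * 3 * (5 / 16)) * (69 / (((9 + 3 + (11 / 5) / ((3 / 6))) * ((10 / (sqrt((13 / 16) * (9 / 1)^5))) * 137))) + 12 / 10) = 251505 * sqrt(13) / 5751808 + 9 / 32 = 0.44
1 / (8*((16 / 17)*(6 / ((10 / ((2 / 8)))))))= 85 / 96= 0.89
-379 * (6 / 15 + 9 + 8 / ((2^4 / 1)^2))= -571911 / 160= -3574.44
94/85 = 1.11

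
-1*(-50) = 50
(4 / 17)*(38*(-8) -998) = -5208 / 17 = -306.35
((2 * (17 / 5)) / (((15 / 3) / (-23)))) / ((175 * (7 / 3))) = -2346 / 30625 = -0.08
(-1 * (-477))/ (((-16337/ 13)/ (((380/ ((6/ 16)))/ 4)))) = -1570920/ 16337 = -96.16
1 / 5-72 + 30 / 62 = -11054 / 155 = -71.32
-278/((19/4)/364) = -404768/19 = -21303.58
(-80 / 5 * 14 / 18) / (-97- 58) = 112 / 1395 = 0.08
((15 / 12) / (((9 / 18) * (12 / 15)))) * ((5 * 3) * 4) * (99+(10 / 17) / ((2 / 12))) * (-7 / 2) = -4575375 / 68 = -67284.93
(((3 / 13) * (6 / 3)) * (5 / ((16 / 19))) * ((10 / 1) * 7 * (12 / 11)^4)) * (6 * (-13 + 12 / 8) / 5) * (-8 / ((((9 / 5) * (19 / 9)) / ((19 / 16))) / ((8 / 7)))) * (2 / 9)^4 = 44748800 / 1712997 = 26.12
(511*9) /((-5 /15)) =-13797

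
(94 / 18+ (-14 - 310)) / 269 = -2869 / 2421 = -1.19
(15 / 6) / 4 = 5 / 8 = 0.62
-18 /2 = -9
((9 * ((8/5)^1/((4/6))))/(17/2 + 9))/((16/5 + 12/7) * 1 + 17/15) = 648/3175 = 0.20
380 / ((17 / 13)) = 290.59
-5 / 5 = -1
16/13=1.23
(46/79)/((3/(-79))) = -46/3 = -15.33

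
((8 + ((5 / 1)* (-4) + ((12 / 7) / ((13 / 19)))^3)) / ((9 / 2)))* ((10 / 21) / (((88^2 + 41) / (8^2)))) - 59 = -59.00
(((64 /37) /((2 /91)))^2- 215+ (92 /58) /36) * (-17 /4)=-72637854745 /2858472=-25411.43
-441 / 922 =-0.48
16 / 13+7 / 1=107 / 13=8.23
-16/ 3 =-5.33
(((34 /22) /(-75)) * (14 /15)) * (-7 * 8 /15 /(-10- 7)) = -0.00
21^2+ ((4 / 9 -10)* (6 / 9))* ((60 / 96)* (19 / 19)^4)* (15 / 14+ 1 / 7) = 329741 / 756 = 436.17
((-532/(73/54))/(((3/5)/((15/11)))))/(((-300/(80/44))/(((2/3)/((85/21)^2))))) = 2815344/12763685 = 0.22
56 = 56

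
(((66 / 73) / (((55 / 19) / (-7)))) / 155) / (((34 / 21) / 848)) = -7.39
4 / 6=2 / 3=0.67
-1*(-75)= 75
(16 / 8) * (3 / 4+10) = 43 / 2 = 21.50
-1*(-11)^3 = 1331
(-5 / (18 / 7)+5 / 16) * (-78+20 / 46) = 52405 / 414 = 126.58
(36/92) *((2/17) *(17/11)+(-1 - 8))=-873/253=-3.45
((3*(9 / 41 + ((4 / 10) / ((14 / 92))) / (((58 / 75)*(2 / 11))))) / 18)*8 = 209896 / 8323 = 25.22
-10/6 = -5/3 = -1.67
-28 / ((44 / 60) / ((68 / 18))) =-4760 / 33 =-144.24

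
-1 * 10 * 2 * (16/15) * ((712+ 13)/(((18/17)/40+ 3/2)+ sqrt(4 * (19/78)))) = -106440672000/6112279+ 5363840000 * sqrt(1482)/18336837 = -6153.27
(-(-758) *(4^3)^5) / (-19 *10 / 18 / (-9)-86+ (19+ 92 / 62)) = -1021846807904256 / 80783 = -12649280268.18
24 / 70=12 / 35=0.34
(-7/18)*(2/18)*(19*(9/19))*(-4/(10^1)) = 0.16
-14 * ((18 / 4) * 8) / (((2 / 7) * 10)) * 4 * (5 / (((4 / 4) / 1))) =-3528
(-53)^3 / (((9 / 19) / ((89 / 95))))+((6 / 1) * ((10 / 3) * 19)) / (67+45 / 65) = -582991217 / 1980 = -294440.01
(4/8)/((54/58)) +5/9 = 1.09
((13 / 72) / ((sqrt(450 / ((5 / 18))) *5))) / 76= 13 *sqrt(5) / 2462400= 0.00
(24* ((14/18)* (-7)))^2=153664/9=17073.78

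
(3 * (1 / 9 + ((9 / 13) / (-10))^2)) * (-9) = -52887 / 16900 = -3.13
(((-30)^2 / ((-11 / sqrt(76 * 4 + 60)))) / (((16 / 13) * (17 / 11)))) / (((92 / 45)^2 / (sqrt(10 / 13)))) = -5923125 * sqrt(70) / 287776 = -172.20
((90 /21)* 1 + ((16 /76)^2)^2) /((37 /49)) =27379954 /4821877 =5.68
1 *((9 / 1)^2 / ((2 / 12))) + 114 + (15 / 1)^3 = 3975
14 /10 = 1.40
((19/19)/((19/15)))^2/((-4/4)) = -225/361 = -0.62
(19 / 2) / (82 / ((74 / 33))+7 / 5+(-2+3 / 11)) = 38665 / 147498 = 0.26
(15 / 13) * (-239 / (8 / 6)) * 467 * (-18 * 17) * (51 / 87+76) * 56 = 47788710944940 / 377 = 126760506485.25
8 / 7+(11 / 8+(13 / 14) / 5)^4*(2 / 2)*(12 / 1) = 111163636883 / 1536640000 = 72.34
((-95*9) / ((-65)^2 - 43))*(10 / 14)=-1425 / 9758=-0.15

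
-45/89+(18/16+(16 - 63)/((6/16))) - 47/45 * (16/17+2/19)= -1301965537/10348920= -125.81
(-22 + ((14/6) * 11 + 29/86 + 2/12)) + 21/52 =30685/6708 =4.57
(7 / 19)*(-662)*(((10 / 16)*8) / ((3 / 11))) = -254870 / 57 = -4471.40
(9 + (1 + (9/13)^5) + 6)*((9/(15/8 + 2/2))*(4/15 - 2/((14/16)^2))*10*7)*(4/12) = -165496745408/59778173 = -2768.51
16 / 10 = 8 / 5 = 1.60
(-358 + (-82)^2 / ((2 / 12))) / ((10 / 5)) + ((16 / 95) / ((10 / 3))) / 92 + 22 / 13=19994.69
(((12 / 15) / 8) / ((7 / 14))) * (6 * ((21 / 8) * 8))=25.20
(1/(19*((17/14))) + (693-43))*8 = 1679712/323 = 5200.35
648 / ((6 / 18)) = 1944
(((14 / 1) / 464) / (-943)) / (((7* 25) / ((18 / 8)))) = -9 / 21877600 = -0.00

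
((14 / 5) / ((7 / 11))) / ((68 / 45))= 99 / 34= 2.91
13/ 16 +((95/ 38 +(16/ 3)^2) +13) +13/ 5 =34097/ 720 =47.36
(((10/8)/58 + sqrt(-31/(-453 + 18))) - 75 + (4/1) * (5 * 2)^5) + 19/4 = sqrt(13485)/435 + 92783707/232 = 399930.04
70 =70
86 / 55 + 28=1626 / 55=29.56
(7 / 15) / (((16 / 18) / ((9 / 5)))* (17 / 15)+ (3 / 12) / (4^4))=0.83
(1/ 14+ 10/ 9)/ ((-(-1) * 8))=149/ 1008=0.15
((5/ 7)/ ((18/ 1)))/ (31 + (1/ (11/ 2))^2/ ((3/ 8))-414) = -0.00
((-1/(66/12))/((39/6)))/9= -0.00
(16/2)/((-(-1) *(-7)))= -1.14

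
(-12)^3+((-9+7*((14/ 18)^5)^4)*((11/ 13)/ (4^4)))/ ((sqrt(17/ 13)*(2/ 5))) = -1728 -2993662189854299568055*sqrt(221)/ 687832081011604803845376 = -1728.06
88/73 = 1.21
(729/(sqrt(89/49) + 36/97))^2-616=179263.35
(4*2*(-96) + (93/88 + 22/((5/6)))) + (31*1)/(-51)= -16631429/22440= -741.15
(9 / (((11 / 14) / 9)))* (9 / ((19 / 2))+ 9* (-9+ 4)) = -949158 / 209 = -4541.43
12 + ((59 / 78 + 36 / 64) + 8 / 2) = 10807 / 624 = 17.32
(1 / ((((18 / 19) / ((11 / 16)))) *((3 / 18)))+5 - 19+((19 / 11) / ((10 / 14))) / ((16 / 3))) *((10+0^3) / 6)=-6067 / 396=-15.32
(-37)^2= 1369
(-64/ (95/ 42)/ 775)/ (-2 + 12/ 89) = 119616/ 6110875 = 0.02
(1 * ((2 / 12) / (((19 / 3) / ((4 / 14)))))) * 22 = 22 / 133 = 0.17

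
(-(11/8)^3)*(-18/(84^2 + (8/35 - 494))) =419265/58797568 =0.01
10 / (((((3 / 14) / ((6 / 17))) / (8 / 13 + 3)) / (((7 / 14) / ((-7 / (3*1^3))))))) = -2820 / 221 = -12.76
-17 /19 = -0.89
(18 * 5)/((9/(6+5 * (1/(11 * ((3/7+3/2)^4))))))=60.33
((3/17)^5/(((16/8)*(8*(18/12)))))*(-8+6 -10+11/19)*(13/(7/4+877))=-228501/189650299490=-0.00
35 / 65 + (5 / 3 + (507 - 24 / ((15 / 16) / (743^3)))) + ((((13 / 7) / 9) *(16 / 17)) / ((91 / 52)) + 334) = -5116903647752101 / 487305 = -10500412775.88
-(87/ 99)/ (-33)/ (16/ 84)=203/ 1452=0.14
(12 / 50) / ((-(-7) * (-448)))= -3 / 39200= -0.00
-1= -1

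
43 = 43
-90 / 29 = -3.10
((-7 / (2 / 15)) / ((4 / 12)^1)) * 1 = -315 / 2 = -157.50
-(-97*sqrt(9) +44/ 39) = 11305/ 39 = 289.87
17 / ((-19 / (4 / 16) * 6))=-17 / 456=-0.04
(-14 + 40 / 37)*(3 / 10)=-717 / 185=-3.88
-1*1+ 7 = 6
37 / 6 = 6.17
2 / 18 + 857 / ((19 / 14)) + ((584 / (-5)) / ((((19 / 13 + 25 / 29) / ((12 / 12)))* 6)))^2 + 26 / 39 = 27026326 / 38475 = 702.44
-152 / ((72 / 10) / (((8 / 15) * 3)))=-304 / 9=-33.78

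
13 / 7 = 1.86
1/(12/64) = 5.33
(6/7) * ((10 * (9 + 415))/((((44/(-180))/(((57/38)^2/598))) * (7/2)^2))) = -5151600/1128127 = -4.57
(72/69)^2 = 576/529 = 1.09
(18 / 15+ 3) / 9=7 / 15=0.47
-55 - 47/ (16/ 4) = -267/ 4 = -66.75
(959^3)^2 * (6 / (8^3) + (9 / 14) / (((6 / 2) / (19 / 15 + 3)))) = 922008008029067386511 / 1280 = 720318756272708895.71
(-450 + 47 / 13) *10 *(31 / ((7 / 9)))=-2312910 / 13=-177916.15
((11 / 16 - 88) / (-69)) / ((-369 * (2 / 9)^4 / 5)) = -1697355 / 241408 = -7.03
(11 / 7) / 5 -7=-234 / 35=-6.69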